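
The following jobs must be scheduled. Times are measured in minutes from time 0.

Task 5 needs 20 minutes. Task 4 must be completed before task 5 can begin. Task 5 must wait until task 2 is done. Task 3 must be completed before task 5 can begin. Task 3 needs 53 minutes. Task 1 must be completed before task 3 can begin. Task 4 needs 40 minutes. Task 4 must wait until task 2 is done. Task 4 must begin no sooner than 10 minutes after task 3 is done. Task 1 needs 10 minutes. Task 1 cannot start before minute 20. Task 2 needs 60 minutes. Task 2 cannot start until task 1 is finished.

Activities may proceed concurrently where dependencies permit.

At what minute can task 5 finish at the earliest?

153

Task 1 cannot begin until its own release at minute 20. It runs from minute 20 to 20 + 10 = minute 30.
Task 3 waits on task 1 (finishes minute 30), so it starts at minute 30 and finishes at 30 + 53 = minute 83.
Task 2 waits on task 1 (finishes minute 30), so it starts at minute 30 and finishes at 30 + 60 = minute 90.
For task 4: task 2 (finishes minute 90); task 3 (finishes minute 83, plus 10-minute gap → minute 93). Taking the maximum gives a start of minute 93, and it finishes at 93 + 40 = minute 133.
For task 5: task 4 (finishes minute 133); task 2 (finishes minute 90); task 3 (finishes minute 83). Taking the maximum gives a start of minute 133, and it finishes at 133 + 20 = minute 153.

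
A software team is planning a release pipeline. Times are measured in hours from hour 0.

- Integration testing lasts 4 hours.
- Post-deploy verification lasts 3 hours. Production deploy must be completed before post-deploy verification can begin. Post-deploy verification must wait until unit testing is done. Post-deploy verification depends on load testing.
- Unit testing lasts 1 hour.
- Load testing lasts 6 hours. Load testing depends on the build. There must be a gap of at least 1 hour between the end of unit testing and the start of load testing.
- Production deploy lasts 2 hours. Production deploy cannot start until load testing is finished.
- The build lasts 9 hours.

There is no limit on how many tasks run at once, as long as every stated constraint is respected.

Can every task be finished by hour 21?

Integration testing can start immediately at hour 0; it finishes at hour 4.
Unit testing has no prerequisites, so it starts at hour 0 and finishes at hour 1.
The build has no prerequisites, so it starts at hour 0 and finishes at hour 9.
For load testing: the build (finishes hour 9); unit testing (finishes hour 1, plus 1-hour gap → hour 2). Taking the maximum gives a start of hour 9, and it finishes at 9 + 6 = hour 15.
Production deploy waits on load testing (finishes hour 15), so it starts at hour 15 and finishes at 15 + 2 = hour 17.
Post-deploy verification cannot start until production deploy (finishes hour 17); unit testing (finishes hour 1); load testing (finishes hour 15). The controlling bound is hour 17, so post-deploy verification finishes at 17 + 3 = hour 20.
Every task is finished by hour 20, which is no later than the deadline of 21, so the schedule is feasible.

Yes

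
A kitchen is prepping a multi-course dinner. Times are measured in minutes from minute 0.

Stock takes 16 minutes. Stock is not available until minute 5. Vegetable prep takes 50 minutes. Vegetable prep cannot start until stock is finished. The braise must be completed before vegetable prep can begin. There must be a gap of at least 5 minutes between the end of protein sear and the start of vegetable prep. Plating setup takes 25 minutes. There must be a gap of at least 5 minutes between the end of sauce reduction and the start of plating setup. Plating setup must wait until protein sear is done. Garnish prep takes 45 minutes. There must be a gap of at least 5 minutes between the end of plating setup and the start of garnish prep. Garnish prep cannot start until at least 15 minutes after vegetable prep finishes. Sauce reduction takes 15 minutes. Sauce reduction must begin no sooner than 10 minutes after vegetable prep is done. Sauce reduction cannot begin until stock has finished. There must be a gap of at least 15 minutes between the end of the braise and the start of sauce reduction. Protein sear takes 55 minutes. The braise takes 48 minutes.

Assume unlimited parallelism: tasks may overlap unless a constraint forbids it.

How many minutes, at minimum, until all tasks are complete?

215

Nothing blocks protein sear, so it runs from minute 0 to minute 55.
The braise has no prerequisites, so it starts at minute 0 and finishes at minute 48.
After its own release at minute 5, stock can start at minute 5 and finishes at minute 21.
Vegetable prep needs all of stock (finishes minute 21); the braise (finishes minute 48); protein sear (finishes minute 55, plus 5-minute gap → minute 60). That puts its earliest start at minute 60; it finishes at 60 + 50 = minute 110.
Sauce reduction has to wait for vegetable prep (finishes minute 110, plus 10-minute gap → minute 120); stock (finishes minute 21); the braise (finishes minute 48, plus 15-minute gap → minute 63). The latest of these is minute 120, so sauce reduction runs minute 120 to 120 + 15 = minute 135.
Plating setup needs all of sauce reduction (finishes minute 135, plus 5-minute gap → minute 140); protein sear (finishes minute 55). That puts its earliest start at minute 140; it finishes at 140 + 25 = minute 165.
For garnish prep: plating setup (finishes minute 165, plus 5-minute gap → minute 170); vegetable prep (finishes minute 110, plus 15-minute gap → minute 125). Taking the maximum gives a start of minute 170, and it finishes at 170 + 45 = minute 215.
All tasks are finished once the last one completes. Finish times: Stock at 21, The braise at 48, Protein sear at 55, Vegetable prep at 110, Sauce reduction at 135, Plating setup at 165, Garnish prep at 215. The latest is minute 215.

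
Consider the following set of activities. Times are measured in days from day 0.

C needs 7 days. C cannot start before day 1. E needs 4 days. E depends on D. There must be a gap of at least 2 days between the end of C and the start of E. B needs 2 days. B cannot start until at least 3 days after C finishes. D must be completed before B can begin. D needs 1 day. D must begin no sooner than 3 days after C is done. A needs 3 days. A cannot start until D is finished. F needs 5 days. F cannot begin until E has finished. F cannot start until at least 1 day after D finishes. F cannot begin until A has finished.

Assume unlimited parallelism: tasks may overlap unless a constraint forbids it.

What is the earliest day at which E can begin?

12

C cannot begin until its own release at day 1. It runs from day 1 to 1 + 7 = day 8.
After C (finishes day 8, plus 3-day gap → day 11), D can start at day 11 and finishes at day 12.
E waits on D (finishes day 12); C (finishes day 8, plus 2-day gap → day 10). The latest of these is day 12, which is the earliest E can start.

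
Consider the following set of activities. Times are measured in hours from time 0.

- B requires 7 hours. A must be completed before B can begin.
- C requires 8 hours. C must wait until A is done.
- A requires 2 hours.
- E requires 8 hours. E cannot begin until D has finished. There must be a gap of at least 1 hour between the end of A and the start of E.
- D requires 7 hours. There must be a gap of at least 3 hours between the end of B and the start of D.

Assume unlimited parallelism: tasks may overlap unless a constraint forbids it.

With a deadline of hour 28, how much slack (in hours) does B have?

Nothing blocks A, so it runs from hour 0 to hour 2.
B cannot begin until A (finishes hour 2). It runs from hour 2 to 2 + 7 = hour 9.

Working backward from the deadline:
To finish by hour 28, E (duration 8) must start no later than hour 20.
D must finish before E (must start by hour 20). With a 7-hour duration, D must start by 20 − 7 = hour 13.
B must finish before D (must start by hour 13, minus 3-hour gap → hour 10). With a 7-hour duration, B must start by 10 − 7 = hour 3.
So B can start as early as hour 2 and as late as hour 3, giving 3 − 2 = 1 hour of slack.

1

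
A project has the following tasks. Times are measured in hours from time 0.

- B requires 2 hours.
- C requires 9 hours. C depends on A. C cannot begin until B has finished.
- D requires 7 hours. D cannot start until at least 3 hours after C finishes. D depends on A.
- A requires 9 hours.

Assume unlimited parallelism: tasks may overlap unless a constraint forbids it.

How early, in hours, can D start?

21

Nothing blocks B, so it runs from hour 0 to hour 2.
A has no prerequisites, so it starts at hour 0 and finishes at hour 9.
C has to wait for A (finishes hour 9); B (finishes hour 2). The latest of these is hour 9, so C runs hour 9 to 9 + 9 = hour 18.
D waits on C (finishes hour 18, plus 3-hour gap → hour 21); A (finishes hour 9). The latest of these is hour 21, which is the earliest D can start.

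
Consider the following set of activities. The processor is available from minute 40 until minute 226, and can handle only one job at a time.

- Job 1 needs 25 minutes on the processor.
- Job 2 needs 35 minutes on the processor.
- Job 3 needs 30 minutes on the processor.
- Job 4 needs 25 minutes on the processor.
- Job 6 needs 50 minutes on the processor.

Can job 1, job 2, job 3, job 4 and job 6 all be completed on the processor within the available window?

The processor window is 226 − 40 = 186 minutes.
Running back to back, the jobs need 25 + 35 + 30 + 25 + 50 = 165 minutes on the processor.
Since 165 ≤ 186, they fit within the window.

Yes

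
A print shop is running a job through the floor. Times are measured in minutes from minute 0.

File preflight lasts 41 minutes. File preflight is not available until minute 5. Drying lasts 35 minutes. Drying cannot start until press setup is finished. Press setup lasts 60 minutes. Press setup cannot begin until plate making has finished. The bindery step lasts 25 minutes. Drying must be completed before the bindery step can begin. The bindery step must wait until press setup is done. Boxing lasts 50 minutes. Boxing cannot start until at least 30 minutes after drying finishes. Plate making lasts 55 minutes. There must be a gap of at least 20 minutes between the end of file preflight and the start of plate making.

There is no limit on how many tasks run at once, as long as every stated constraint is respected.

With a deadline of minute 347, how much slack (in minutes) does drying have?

File preflight cannot begin until its own release at minute 5. It runs from minute 5 to 5 + 41 = minute 46.
Plate making cannot begin until file preflight (finishes minute 46, plus 20-minute gap → minute 66). It runs from minute 66 to 66 + 55 = minute 121.
Press setup waits on plate making (finishes minute 121), so it starts at minute 121 and finishes at 121 + 60 = minute 181.
Drying waits on press setup (finishes minute 181), so it starts at minute 181 and finishes at 181 + 35 = minute 216.

Working backward from the deadline:
Nothing follows the bindery step; the deadline of minute 347 is its only limit. It must start by 347 − 25 = minute 322.
Boxing must finish by minute 347; it takes 50 minutes, so it must start by 347 − 50 = minute 297.
Drying has several dependents: the bindery step (must start by minute 322); boxing (must start by minute 297, minus 30-minute gap → minute 267). The earliest of those limits is minute 267, so drying must start by 267 − 35 = minute 232.
So drying can start as early as minute 181 and as late as minute 232, giving 232 − 181 = 51 minutes of slack.

51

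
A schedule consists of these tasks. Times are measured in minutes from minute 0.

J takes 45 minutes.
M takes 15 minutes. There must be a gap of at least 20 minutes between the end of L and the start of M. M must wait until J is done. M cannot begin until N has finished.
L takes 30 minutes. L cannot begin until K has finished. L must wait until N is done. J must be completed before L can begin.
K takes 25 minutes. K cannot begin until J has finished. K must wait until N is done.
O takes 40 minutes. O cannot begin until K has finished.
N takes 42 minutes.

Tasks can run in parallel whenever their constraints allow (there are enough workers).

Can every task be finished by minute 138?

Yes

N has no prerequisites, so it starts at minute 0 and finishes at minute 42.
J has no prerequisites, so it starts at minute 0 and finishes at minute 45.
K has to wait for J (finishes minute 45); N (finishes minute 42). The latest of these is minute 45, so K runs minute 45 to 45 + 25 = minute 70.
O waits on K (finishes minute 70), so it starts at minute 70 and finishes at 70 + 40 = minute 110.
L cannot start until K (finishes minute 70); N (finishes minute 42); J (finishes minute 45). The controlling bound is minute 70, so L finishes at 70 + 30 = minute 100.
M needs all of L (finishes minute 100, plus 20-minute gap → minute 120); J (finishes minute 45); N (finishes minute 42). That puts its earliest start at minute 120; it finishes at 120 + 15 = minute 135.
Every task is finished by minute 135, which is no later than the deadline of 138, so the schedule is feasible.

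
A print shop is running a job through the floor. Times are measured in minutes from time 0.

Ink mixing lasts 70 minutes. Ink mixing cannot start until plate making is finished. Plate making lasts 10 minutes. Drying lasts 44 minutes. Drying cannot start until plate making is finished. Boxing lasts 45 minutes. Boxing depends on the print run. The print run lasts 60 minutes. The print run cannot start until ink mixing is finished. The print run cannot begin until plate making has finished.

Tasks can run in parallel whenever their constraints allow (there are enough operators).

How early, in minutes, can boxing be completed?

Plate making can start immediately at minute 0; it finishes at minute 10.
Ink mixing cannot begin until plate making (finishes minute 10). It runs from minute 10 to 10 + 70 = minute 80.
The print run has to wait for ink mixing (finishes minute 80); plate making (finishes minute 10). The latest of these is minute 80, so the print run runs minute 80 to 80 + 60 = minute 140.
Boxing cannot begin until the print run (finishes minute 140). It runs from minute 140 to 140 + 45 = minute 185.

185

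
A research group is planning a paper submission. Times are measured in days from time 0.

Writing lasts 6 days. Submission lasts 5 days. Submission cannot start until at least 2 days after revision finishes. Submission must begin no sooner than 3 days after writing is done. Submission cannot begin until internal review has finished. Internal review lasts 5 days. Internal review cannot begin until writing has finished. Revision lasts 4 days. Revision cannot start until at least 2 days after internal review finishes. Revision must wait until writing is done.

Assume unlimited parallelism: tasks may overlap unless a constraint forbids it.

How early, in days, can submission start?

19

Writing can start immediately at day 0; it finishes at day 6.
After writing (finishes day 6), internal review can start at day 6 and finishes at day 11.
Revision cannot start until internal review (finishes day 11, plus 2-day gap → day 13); writing (finishes day 6). The controlling bound is day 13, so revision finishes at 13 + 4 = day 17.
Submission waits on revision (finishes day 17, plus 2-day gap → day 19); writing (finishes day 6, plus 3-day gap → day 9); internal review (finishes day 11). The latest of these is day 19, which is the earliest submission can start.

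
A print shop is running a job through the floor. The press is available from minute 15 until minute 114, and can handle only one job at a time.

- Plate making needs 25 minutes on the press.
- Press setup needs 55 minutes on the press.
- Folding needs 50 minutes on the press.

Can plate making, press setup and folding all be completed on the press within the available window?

The press window is 114 − 15 = 99 minutes.
Running back to back, the jobs need 25 + 55 + 50 = 130 minutes on the press.
Since 130 > 99, they cannot all fit.

No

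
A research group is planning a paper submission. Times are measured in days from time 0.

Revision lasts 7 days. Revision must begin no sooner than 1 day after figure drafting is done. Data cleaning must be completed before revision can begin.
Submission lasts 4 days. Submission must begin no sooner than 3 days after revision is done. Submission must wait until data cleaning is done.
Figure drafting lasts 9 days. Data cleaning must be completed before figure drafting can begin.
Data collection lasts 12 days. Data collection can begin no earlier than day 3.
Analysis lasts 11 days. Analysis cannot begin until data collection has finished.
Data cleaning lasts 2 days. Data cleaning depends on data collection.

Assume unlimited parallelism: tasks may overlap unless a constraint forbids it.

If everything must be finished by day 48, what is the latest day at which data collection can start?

10

Nothing follows submission; the deadline of day 48 is its only limit. It must start by 48 − 4 = day 44.
Since submission (must start by day 44, minus 3-day gap → day 41) depends on it, revision must finish by day 41. Backing off its 7-day duration gives a latest start of day 34.
Since revision (must start by day 34, minus 1-day gap → day 33) depends on it, figure drafting must finish by day 33. Backing off its 9-day duration gives a latest start of day 24.
Data cleaning has several dependents: figure drafting (must start by day 24); revision (must start by day 34); submission (must start by day 44). The earliest of those limits is day 24, so data cleaning must start by 24 − 2 = day 22.
Nothing follows analysis; the deadline of day 48 is its only limit. It must start by 48 − 11 = day 37.
For data collection: data cleaning (must start by day 22); analysis (must start by day 37). The most restrictive is day 22; with a 12-day duration, data collection must start by day 10.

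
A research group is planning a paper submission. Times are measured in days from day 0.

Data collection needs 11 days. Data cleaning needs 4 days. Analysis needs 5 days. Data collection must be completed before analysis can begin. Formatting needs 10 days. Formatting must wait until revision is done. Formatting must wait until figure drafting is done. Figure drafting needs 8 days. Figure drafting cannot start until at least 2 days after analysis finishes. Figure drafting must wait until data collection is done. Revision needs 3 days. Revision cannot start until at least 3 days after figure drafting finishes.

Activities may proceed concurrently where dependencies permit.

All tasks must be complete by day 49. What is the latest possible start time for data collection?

7

Nothing follows formatting; the deadline of day 49 is its only limit. It must start by 49 − 10 = day 39.
Revision must finish before formatting (must start by day 39). With a 3-day duration, revision must start by 39 − 3 = day 36.
For figure drafting: revision (must start by day 36, minus 3-day gap → day 33); formatting (must start by day 39). The most restrictive is day 33; with an 8-day duration, figure drafting must start by day 25.
Analysis has to be done before figure drafting (must start by day 25, minus 2-day gap → day 23). That means finishing by day 23, i.e. starting by 23 − 5 = day 18.
Data collection feeds analysis (must start by day 18); figure drafting (must start by day 25). Taking the minimum, data collection must finish by day 18 and start by 18 − 11 = day 7.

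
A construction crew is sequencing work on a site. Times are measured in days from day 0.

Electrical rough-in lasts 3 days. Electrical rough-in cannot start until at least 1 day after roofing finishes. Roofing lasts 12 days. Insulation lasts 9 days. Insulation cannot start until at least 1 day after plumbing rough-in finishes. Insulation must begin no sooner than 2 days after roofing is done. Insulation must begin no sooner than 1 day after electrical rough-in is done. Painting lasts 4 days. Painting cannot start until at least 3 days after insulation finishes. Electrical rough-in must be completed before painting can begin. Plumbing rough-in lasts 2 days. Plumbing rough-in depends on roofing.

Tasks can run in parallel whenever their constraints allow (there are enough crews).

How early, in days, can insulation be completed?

26

Roofing can start immediately at day 0; it finishes at day 12.
After roofing (finishes day 12, plus 1-day gap → day 13), electrical rough-in can start at day 13 and finishes at day 16.
Plumbing rough-in cannot begin until roofing (finishes day 12). It runs from day 12 to 12 + 2 = day 14.
For insulation: plumbing rough-in (finishes day 14, plus 1-day gap → day 15); roofing (finishes day 12, plus 2-day gap → day 14); electrical rough-in (finishes day 16, plus 1-day gap → day 17). Taking the maximum gives a start of day 17, and it finishes at 17 + 9 = day 26.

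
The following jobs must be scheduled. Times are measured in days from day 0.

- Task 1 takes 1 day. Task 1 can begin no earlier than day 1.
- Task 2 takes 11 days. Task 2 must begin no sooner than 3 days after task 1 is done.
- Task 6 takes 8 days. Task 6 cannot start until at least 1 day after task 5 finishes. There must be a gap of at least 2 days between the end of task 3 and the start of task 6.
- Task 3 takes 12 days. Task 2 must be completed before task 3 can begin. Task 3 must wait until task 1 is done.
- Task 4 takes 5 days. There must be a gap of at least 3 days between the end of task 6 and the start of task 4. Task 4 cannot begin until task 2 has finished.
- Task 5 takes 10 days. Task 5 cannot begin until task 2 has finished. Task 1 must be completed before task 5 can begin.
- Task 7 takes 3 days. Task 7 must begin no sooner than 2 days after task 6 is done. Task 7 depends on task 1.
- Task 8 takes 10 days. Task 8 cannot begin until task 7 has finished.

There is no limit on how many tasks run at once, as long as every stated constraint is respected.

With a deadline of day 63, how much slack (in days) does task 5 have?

Task 1 waits on its own release at day 1, so it starts at day 1 and finishes at 1 + 1 = day 2.
Task 2 waits on task 1 (finishes day 2, plus 3-day gap → day 5), so it starts at day 5 and finishes at 5 + 11 = day 16.
Task 5 needs all of task 2 (finishes day 16); task 1 (finishes day 2). That puts its earliest start at day 16; it finishes at 16 + 10 = day 26.

Working backward from the deadline:
To finish by day 63, task 4 (duration 5) must start no later than day 58.
Task 8 has no dependents, so it just needs to finish by day 63. Starting by 63 − 10 = day 53 achieves that.
Since task 8 (must start by day 53) depends on it, task 7 must finish by day 53. Backing off its 3-day duration gives a latest start of day 50.
For task 6: task 4 (must start by day 58, minus 3-day gap → day 55); task 7 (must start by day 50, minus 2-day gap → day 48). The most restrictive is day 48; with an 8-day duration, task 6 must start by day 40.
Since task 6 (must start by day 40, minus 1-day gap → day 39) depends on it, task 5 must finish by day 39. Backing off its 10-day duration gives a latest start of day 29.
So task 5 can start as early as day 16 and as late as day 29, giving 29 − 16 = 13 days of slack.

13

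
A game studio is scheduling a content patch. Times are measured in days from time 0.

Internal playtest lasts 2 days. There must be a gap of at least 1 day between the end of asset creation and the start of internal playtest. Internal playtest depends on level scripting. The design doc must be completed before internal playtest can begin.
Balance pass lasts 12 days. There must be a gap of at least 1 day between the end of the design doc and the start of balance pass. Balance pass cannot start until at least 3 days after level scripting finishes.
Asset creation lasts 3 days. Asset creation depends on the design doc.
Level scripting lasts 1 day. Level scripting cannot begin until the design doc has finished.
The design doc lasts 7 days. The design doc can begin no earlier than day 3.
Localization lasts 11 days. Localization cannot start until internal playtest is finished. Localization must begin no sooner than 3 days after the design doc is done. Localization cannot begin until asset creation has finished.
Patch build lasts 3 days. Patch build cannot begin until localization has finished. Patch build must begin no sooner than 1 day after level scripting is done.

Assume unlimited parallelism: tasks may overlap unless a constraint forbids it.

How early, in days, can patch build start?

27

The design doc waits on its own release at day 3, so it starts at day 3 and finishes at 3 + 7 = day 10.
Level scripting cannot begin until the design doc (finishes day 10). It runs from day 10 to 10 + 1 = day 11.
Asset creation cannot begin until the design doc (finishes day 10). It runs from day 10 to 10 + 3 = day 13.
For internal playtest: asset creation (finishes day 13, plus 1-day gap → day 14); level scripting (finishes day 11); the design doc (finishes day 10). Taking the maximum gives a start of day 14, and it finishes at 14 + 2 = day 16.
For localization: internal playtest (finishes day 16); the design doc (finishes day 10, plus 3-day gap → day 13); asset creation (finishes day 13). Taking the maximum gives a start of day 16, and it finishes at 16 + 11 = day 27.
Patch build waits on localization (finishes day 27); level scripting (finishes day 11, plus 1-day gap → day 12). The latest of these is day 27, which is the earliest patch build can start.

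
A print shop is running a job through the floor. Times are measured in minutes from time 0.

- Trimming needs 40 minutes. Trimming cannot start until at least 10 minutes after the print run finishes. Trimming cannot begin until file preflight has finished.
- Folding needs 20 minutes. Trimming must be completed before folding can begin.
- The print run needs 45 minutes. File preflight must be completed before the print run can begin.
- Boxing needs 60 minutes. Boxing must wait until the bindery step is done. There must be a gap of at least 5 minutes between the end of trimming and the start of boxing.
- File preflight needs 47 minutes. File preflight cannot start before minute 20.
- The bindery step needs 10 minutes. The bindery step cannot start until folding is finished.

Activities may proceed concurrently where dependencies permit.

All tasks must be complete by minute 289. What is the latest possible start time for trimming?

Nothing follows boxing; the deadline of minute 289 is its only limit. It must start by 289 − 60 = minute 229.
The bindery step must finish before boxing (must start by minute 229). With a 10-minute duration, the bindery step must start by 229 − 10 = minute 219.
Folding has to be done before the bindery step (must start by minute 219). That means finishing by minute 219, i.e. starting by 219 − 20 = minute 199.
Trimming feeds folding (must start by minute 199); boxing (must start by minute 229, minus 5-minute gap → minute 224). Taking the minimum, trimming must finish by minute 199 and start by 199 − 40 = minute 159.

159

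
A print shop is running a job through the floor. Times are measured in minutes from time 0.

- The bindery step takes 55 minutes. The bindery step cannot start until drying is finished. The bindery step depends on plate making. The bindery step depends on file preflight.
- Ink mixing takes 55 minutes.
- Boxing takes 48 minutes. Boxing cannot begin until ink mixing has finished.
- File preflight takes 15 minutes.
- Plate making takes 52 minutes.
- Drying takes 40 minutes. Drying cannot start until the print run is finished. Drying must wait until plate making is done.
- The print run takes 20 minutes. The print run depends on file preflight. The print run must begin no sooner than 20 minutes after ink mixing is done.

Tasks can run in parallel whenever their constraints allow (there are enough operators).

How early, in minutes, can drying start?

95

Nothing blocks ink mixing, so it runs from minute 0 to minute 55.
Plate making can start immediately at minute 0; it finishes at minute 52.
File preflight can start immediately at minute 0; it finishes at minute 15.
For the print run: file preflight (finishes minute 15); ink mixing (finishes minute 55, plus 20-minute gap → minute 75). Taking the maximum gives a start of minute 75, and it finishes at 75 + 20 = minute 95.
Drying waits on the print run (finishes minute 95); plate making (finishes minute 52). The latest of these is minute 95, which is the earliest drying can start.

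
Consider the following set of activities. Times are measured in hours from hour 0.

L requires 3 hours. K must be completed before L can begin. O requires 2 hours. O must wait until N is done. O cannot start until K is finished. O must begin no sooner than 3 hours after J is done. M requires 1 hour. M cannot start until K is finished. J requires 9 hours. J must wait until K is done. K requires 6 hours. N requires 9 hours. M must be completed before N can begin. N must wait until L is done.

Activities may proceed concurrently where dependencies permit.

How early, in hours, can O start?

Nothing blocks K, so it runs from hour 0 to hour 6.
M cannot begin until K (finishes hour 6). It runs from hour 6 to 6 + 1 = hour 7.
L waits on K (finishes hour 6), so it starts at hour 6 and finishes at 6 + 3 = hour 9.
N needs all of M (finishes hour 7); L (finishes hour 9). That puts its earliest start at hour 9; it finishes at 9 + 9 = hour 18.
J waits on K (finishes hour 6), so it starts at hour 6 and finishes at 6 + 9 = hour 15.
O waits on N (finishes hour 18); K (finishes hour 6); J (finishes hour 15, plus 3-hour gap → hour 18). The latest of these is hour 18, which is the earliest O can start.

18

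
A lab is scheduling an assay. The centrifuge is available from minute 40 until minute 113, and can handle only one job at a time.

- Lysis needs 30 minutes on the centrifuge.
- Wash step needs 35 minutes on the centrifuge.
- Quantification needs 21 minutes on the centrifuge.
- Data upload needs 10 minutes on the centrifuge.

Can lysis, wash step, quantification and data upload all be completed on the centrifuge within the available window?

No

The centrifuge window is 113 − 40 = 73 minutes.
Running back to back, the jobs need 30 + 35 + 21 + 10 = 96 minutes on the centrifuge.
Since 96 > 73, they cannot all fit.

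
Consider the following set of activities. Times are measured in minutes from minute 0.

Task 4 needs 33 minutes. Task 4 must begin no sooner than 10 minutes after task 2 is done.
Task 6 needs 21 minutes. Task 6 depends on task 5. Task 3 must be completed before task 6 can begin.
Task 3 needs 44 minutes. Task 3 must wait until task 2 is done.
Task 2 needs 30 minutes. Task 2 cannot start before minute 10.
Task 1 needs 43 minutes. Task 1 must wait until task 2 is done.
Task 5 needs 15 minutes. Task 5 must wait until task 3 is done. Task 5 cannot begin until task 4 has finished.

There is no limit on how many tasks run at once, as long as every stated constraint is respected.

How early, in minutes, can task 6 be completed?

Task 2 cannot begin until its own release at minute 10. It runs from minute 10 to 10 + 30 = minute 40.
After task 2 (finishes minute 40, plus 10-minute gap → minute 50), task 4 can start at minute 50 and finishes at minute 83.
Task 3 cannot begin until task 2 (finishes minute 40). It runs from minute 40 to 40 + 44 = minute 84.
For task 5: task 3 (finishes minute 84); task 4 (finishes minute 83). Taking the maximum gives a start of minute 84, and it finishes at 84 + 15 = minute 99.
Task 6 cannot start until task 5 (finishes minute 99); task 3 (finishes minute 84). The controlling bound is minute 99, so task 6 finishes at 99 + 21 = minute 120.

120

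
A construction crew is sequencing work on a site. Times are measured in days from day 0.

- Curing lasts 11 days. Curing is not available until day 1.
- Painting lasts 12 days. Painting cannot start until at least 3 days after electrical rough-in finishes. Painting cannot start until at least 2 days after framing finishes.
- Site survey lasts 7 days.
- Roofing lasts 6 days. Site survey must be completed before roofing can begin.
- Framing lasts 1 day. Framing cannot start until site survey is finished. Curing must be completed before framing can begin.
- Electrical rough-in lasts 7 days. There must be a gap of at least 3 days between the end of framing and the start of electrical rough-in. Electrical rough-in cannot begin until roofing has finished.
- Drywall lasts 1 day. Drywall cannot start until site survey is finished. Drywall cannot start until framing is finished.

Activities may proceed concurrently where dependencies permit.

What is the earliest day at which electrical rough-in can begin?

After its own release at day 1, curing can start at day 1 and finishes at day 12.
Site survey can start immediately at day 0; it finishes at day 7.
Roofing cannot begin until site survey (finishes day 7). It runs from day 7 to 7 + 6 = day 13.
For framing: site survey (finishes day 7); curing (finishes day 12). Taking the maximum gives a start of day 12, and it finishes at 12 + 1 = day 13.
Electrical rough-in waits on framing (finishes day 13, plus 3-day gap → day 16); roofing (finishes day 13). The latest of these is day 16, which is the earliest electrical rough-in can start.

16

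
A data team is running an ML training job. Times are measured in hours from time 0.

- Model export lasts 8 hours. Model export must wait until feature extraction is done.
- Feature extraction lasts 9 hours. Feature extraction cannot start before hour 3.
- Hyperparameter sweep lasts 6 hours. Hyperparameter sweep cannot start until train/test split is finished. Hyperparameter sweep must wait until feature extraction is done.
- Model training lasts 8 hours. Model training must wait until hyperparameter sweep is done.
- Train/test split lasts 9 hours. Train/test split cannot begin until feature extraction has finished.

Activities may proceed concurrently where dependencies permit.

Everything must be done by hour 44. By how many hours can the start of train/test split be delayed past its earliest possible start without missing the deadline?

9

Feature extraction cannot begin until its own release at hour 3. It runs from hour 3 to 3 + 9 = hour 12.
Train/test split waits on feature extraction (finishes hour 12), so it starts at hour 12 and finishes at 12 + 9 = hour 21.

Working backward from the deadline:
Model training must finish by hour 44; it takes 8 hours, so it must start by 44 − 8 = hour 36.
Since model training (must start by hour 36) depends on it, hyperparameter sweep must finish by hour 36. Backing off its 6-hour duration gives a latest start of hour 30.
Train/test split has to be done before hyperparameter sweep (must start by hour 30). That means finishing by hour 30, i.e. starting by 30 − 9 = hour 21.
So train/test split can start as early as hour 12 and as late as hour 21, giving 21 − 12 = 9 hours of slack.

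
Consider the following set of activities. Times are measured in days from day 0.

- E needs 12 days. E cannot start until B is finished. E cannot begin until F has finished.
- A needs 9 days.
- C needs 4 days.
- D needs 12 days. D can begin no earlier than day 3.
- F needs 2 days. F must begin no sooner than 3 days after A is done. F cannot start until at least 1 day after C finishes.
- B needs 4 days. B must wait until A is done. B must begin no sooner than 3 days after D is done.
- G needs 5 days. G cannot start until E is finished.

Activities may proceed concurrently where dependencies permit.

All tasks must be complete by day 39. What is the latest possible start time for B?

Nothing follows G; the deadline of day 39 is its only limit. It must start by 39 − 5 = day 34.
E feeds into G (must start by day 34); so E must finish by day 34 and therefore start by day 22.
B feeds into E (must start by day 22); so B must finish by day 22 and therefore start by day 18.

18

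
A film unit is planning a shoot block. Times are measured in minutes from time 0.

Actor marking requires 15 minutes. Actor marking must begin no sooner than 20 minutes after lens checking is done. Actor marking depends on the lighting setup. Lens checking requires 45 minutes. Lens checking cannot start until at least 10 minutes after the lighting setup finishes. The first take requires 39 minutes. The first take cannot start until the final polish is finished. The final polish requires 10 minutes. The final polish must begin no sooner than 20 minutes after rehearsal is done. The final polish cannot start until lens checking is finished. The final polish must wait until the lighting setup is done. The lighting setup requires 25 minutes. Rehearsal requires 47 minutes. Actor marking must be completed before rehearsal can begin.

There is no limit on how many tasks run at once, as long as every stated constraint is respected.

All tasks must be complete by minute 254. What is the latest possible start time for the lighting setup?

23

The first take has no dependents, so it just needs to finish by minute 254. Starting by 254 − 39 = minute 215 achieves that.
The final polish feeds into the first take (must start by minute 215); so the final polish must finish by minute 215 and therefore start by minute 205.
Rehearsal has to be done before the final polish (must start by minute 205, minus 20-minute gap → minute 185). That means finishing by minute 185, i.e. starting by 185 − 47 = minute 138.
Actor marking has to be done before rehearsal (must start by minute 138). That means finishing by minute 138, i.e. starting by 138 − 15 = minute 123.
Lens checking has several dependents: actor marking (must start by minute 123, minus 20-minute gap → minute 103); the final polish (must start by minute 205). The earliest of those limits is minute 103, so lens checking must start by 103 − 45 = minute 58.
For the lighting setup: lens checking (must start by minute 58, minus 10-minute gap → minute 48); actor marking (must start by minute 123); the final polish (must start by minute 205). The most restrictive is minute 48; with a 25-minute duration, the lighting setup must start by minute 23.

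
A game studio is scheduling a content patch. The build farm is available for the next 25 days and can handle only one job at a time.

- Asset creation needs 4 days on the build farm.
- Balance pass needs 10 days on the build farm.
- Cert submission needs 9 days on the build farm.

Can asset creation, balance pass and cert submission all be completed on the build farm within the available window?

Running back to back, the jobs need 4 + 10 + 9 = 23 days on the build farm.
Since 23 ≤ 25, they fit within the window.

Yes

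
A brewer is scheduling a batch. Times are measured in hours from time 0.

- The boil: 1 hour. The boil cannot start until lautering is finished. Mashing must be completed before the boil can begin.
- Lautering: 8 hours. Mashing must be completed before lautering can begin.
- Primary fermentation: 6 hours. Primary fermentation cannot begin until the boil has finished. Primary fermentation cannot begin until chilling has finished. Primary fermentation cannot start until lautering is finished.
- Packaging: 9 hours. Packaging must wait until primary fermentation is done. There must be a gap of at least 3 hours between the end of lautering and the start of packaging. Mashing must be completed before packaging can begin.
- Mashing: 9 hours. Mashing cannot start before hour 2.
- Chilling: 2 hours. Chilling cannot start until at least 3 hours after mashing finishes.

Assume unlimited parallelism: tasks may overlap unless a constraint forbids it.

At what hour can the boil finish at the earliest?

20

Mashing waits on its own release at hour 2, so it starts at hour 2 and finishes at 2 + 9 = hour 11.
Lautering waits on mashing (finishes hour 11), so it starts at hour 11 and finishes at 11 + 8 = hour 19.
The boil has to wait for lautering (finishes hour 19); mashing (finishes hour 11). The latest of these is hour 19, so the boil runs hour 19 to 19 + 1 = hour 20.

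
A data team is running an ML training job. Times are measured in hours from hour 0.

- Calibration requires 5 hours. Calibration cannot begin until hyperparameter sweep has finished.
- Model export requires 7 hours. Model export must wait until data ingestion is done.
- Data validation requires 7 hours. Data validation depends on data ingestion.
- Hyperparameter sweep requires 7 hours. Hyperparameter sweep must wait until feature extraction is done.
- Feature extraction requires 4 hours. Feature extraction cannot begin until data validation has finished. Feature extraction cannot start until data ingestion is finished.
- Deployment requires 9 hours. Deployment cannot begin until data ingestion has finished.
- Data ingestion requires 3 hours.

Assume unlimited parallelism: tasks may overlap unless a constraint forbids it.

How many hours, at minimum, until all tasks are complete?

Nothing blocks data ingestion, so it runs from hour 0 to hour 3.
Deployment waits on data ingestion (finishes hour 3), so it starts at hour 3 and finishes at 3 + 9 = hour 12.
After data ingestion (finishes hour 3), model export can start at hour 3 and finishes at hour 10.
Data validation waits on data ingestion (finishes hour 3), so it starts at hour 3 and finishes at 3 + 7 = hour 10.
Feature extraction needs all of data validation (finishes hour 10); data ingestion (finishes hour 3). That puts its earliest start at hour 10; it finishes at 10 + 4 = hour 14.
After feature extraction (finishes hour 14), hyperparameter sweep can start at hour 14 and finishes at hour 21.
Calibration waits on hyperparameter sweep (finishes hour 21), so it starts at hour 21 and finishes at 21 + 5 = hour 26.
All tasks are finished once the last one completes. Finish times: Data ingestion at 3, Data validation at 10, Feature extraction at 14, Hyperparameter sweep at 21, Calibration at 26, Model export at 10, Deployment at 12. The latest is hour 26.

26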